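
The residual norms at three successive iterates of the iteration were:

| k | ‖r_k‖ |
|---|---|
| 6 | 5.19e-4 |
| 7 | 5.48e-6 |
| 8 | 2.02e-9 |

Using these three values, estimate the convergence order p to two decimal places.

1.74

p ≈ ln(‖r_8‖/‖r_7‖) / ln(‖r_7‖/‖r_6‖)
  = ln(2.02e-9/5.48e-6) / ln(5.48e-6/5.19e-4)
  = ln(0.000368613) / ln(0.0105588)
  = -7.90576 / -4.55080 ≈ 1.73722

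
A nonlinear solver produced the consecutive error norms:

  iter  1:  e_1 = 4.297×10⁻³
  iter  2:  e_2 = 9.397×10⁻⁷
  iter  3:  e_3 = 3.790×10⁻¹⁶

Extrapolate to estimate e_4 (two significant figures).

First estimate the order: p ≈ ln(e_3/e_2) / ln(e_2/e_1) = ln(3.790×10⁻¹⁶/9.397×10⁻⁷)/ln(9.397×10⁻⁷/4.297×10⁻³) = ln(4.0332e-10)/ln(0.000218687) ≈ 2.5666.
Then e_4 ≈ e_3·(e_3/e_2)^p = 3.790×10⁻¹⁶·(4.0332e-10)^2.5666 = 3.790×10⁻¹⁶·7.73501e-25 ≈ 2.932e-40.

2.9e-40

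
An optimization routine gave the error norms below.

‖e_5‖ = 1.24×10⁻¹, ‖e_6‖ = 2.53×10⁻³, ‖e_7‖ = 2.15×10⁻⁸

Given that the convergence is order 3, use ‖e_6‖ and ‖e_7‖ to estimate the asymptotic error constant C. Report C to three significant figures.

1.33

C ≈ ‖e_7‖ / ‖e_6‖^3
  = 2.15×10⁻⁸ / (2.53×10⁻³)^3
  = 2.15×10⁻⁸ / 1.61943e-08 ≈ 1.3276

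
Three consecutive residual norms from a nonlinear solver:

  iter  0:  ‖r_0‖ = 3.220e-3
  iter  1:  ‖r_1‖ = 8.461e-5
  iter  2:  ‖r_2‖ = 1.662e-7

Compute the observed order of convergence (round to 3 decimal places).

p ≈ ln(‖r_2‖/‖r_1‖) / ln(‖r_1‖/‖r_0‖)
  = ln(1.662e-7/8.461e-5) / ln(8.461e-5/3.220e-3)
  = ln(0.00196431) / ln(0.0262764)
  = -6.232614 / -3.639084 ≈ 1.712688

1.713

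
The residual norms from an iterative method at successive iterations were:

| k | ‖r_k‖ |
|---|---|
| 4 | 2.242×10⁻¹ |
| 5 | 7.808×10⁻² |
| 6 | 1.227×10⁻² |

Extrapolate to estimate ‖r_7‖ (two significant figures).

First estimate the order: p ≈ ln(‖r_6‖/‖r_5‖) / ln(‖r_5‖/‖r_4‖) = ln(1.227×10⁻²/7.808×10⁻²)/ln(7.808×10⁻²/2.242×10⁻¹) = ln(0.157147)/ln(0.34826) ≈ 1.7544.
Then ‖r_7‖ ≈ ‖r_6‖·(‖r_6‖/‖r_5‖)^p = 1.227×10⁻²·(0.157147)^1.7544 = 1.227×10⁻²·0.0389045 ≈ 0.0004774.

4.8e-4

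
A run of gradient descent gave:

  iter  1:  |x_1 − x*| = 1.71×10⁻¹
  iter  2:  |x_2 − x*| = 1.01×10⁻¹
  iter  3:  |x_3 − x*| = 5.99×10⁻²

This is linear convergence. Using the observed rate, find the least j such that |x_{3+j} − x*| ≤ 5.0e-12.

45

Rate ρ ≈ |x_3 − x*|/|x_2 − x*| = 5.99×10⁻²/1.01×10⁻¹ = 0.5931.
After j more steps, |x_{3+j} − x*| ≈ 5.99×10⁻²·ρ^j; need ρ^j ≤ 5.0e-12/5.99×10⁻² = 8.34725e-11.
j ≥ ln(8.34725e-11)/ln(0.5931) = -23.2065/-0.52239 = 44.424.
So 45 more iterations are needed.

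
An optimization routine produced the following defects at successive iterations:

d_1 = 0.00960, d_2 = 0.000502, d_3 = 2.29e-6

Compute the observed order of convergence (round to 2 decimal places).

1.83

p ≈ ln(d_3/d_2) / ln(d_2/d_1)
  = ln(2.29e-6/0.000502) / ln(0.000502/0.00960)
  = ln(0.00456175) / ln(0.0522917)
  = -5.39005 / -2.95092 ≈ 1.82657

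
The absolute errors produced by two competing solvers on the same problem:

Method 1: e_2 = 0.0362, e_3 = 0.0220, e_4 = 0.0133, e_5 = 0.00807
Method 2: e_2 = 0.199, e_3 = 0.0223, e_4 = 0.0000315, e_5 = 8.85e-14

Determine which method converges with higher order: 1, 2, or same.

Method 1: p ≈ ln(0.00807/0.0133)/ln(0.0133/0.0220) ≈ 0.99.
Method 2: p ≈ ln(8.85e-14/0.0000315)/ln(0.0000315/0.0223) ≈ 3.00.
Method 2 has the higher order (≈3.0 vs ≈1.0).

2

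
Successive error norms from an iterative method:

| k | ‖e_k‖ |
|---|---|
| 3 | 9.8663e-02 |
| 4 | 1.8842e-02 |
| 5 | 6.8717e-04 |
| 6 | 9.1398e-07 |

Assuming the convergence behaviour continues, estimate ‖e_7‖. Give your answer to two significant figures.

First estimate the order: p ≈ ln(‖e_6‖/‖e_5‖) / ln(‖e_5‖/‖e_4‖) = ln(9.1398e-07/6.8717e-04)/ln(6.8717e-04/1.8842e-02) = ln(0.00133006)/ln(0.0364701) ≈ 2.0000.
Then ‖e_7‖ ≈ ‖e_6‖·(‖e_6‖/‖e_5‖)^p = 9.1398e-07·(0.00133006)^2.0000 = 9.1398e-07·1.76906e-06 ≈ 1.617e-12.

1.6e-12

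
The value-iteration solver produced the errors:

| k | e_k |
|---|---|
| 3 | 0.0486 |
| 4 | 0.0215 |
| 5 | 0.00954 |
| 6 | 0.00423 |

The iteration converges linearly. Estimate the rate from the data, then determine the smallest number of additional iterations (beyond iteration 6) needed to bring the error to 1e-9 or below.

Rate ρ ≈ e_6/e_5 = 0.00423/0.00954 = 0.4434.
After j more steps, e_{6+j} ≈ 0.00423·ρ^j; need ρ^j ≤ 1e-9/0.00423 = 2.36407e-07.
j ≥ ln(2.36407e-07)/ln(0.4434) = -15.2577/-0.81328 = 18.761.
So 19 more iterations are needed.

19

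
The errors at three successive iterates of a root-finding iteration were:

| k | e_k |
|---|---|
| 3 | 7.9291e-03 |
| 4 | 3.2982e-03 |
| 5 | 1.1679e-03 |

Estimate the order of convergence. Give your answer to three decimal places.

1.184

p ≈ ln(e_5/e_4) / ln(e_4/e_3)
  = ln(1.1679e-03/3.2982e-03) / ln(3.2982e-03/7.9291e-03)
  = ln(0.354102) / ln(0.415961)
  = -1.038170 / -0.877164 ≈ 1.183553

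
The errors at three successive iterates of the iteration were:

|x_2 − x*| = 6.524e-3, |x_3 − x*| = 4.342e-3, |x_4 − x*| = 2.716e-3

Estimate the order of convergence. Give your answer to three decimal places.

1.152

p ≈ ln(|x_4 − x*|/|x_3 − x*|) / ln(|x_3 − x*|/|x_2 − x*|)
  = ln(2.716e-3/4.342e-3) / ln(4.342e-3/6.524e-3)
  = ln(0.625518) / ln(0.665543)
  = -0.469175 / -0.407152 ≈ 1.152334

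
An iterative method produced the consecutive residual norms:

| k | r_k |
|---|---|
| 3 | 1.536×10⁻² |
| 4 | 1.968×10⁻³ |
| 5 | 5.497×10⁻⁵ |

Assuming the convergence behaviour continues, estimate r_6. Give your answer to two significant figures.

1.1e-7

First estimate the order: p ≈ ln(r_5/r_4) / ln(r_4/r_3) = ln(5.497×10⁻⁵/1.968×10⁻³)/ln(1.968×10⁻³/1.536×10⁻²) = ln(0.0279319)/ln(0.128125) ≈ 1.7413.
Then r_6 ≈ r_5·(r_5/r_4)^p = 5.497×10⁻⁵·(0.0279319)^1.7413 = 5.497×10⁻⁵·0.00196877 ≈ 1.082e-07.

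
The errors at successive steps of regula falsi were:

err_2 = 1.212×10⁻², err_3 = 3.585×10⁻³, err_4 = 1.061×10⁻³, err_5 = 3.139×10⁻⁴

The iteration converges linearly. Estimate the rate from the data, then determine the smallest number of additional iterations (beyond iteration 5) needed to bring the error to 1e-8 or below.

Rate ρ ≈ err_5/err_4 = 3.139×10⁻⁴/1.061×10⁻³ = 0.2959.
After j more steps, err_{5+j} ≈ 3.139×10⁻⁴·ρ^j; need ρ^j ≤ 1e-8/3.139×10⁻⁴ = 3.18573e-05.
j ≥ ln(3.18573e-05)/ln(0.2959) = -10.3542/-1.21773 = 8.503.
So 9 more iterations are needed.

9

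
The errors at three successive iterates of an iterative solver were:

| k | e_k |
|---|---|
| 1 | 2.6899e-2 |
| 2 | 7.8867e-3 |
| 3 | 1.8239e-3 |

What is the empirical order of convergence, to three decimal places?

1.193

p ≈ ln(e_3/e_2) / ln(e_2/e_1)
  = ln(1.8239e-3/7.8867e-3) / ln(7.8867e-3/2.6899e-2)
  = ln(0.231263) / ln(0.293197)
  = -1.464200 / -1.226911 ≈ 1.193404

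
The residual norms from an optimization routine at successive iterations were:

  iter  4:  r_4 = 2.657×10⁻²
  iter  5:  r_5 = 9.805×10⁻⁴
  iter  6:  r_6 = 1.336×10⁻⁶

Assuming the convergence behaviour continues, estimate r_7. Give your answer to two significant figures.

2.5e-12

First estimate the order: p ≈ ln(r_6/r_5) / ln(r_5/r_4) = ln(1.336×10⁻⁶/9.805×10⁻⁴)/ln(9.805×10⁻⁴/2.657×10⁻²) = ln(0.00136257)/ln(0.0369025) ≈ 1.9998.
Then r_7 ≈ r_6·(r_6/r_5)^p = 1.336×10⁻⁶·(0.00136257)^1.9998 = 1.336×10⁻⁶·1.85905e-06 ≈ 2.484e-12.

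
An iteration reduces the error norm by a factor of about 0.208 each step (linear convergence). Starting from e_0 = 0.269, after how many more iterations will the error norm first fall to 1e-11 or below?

16

After k steps, e_k ≈ 0.269·0.208^k.
Need 0.208^k ≤ 1e-11/0.269 = 3.71747e-11.
k ≥ ln(3.71747e-11)/ln(0.208) = -24.0154/-1.57022 = 15.294.
Smallest integer k = 16.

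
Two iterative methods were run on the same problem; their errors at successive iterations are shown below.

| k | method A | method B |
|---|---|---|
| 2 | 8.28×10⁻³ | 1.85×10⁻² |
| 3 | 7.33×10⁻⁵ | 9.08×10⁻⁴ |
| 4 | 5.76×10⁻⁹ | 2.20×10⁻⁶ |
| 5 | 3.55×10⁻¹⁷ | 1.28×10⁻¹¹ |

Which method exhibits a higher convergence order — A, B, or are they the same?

same

Method A: p ≈ ln(3.55×10⁻¹⁷/5.76×10⁻⁹)/ln(5.76×10⁻⁹/7.33×10⁻⁵) ≈ 2.00.
Method B: p ≈ ln(1.28×10⁻¹¹/2.20×10⁻⁶)/ln(2.20×10⁻⁶/9.08×10⁻⁴) ≈ 2.00.
Both orders ≈ 2.0 — effectively the same.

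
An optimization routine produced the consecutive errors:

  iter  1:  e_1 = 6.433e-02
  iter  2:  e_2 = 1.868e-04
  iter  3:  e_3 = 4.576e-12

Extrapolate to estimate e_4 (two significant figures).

6.7e-35

First estimate the order: p ≈ ln(e_3/e_2) / ln(e_2/e_1) = ln(4.576e-12/1.868e-04)/ln(1.868e-04/6.433e-02) = ln(2.44968e-08)/ln(0.00290378) ≈ 2.9999.
Then e_4 ≈ e_3·(e_3/e_2)^p = 4.576e-12·(2.44968e-08)^2.9999 = 4.576e-12·1.47261e-23 ≈ 6.739e-35.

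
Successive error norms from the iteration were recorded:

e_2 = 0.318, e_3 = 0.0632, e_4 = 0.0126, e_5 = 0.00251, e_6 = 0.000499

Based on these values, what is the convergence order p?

1

Consecutive ratios: e_6/e_5 = 0.000499/0.00251 = 0.198805, e_5/e_4 = 0.00251/0.0126 = 0.199206.
p ≈ ln(0.198805)/ln(0.199206) = -1.6154/-1.6134 ≈ 1.00.
So the convergence is linear (order 1).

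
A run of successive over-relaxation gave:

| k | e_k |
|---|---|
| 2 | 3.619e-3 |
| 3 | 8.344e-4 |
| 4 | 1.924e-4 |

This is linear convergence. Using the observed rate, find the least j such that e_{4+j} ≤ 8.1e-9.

Rate ρ ≈ e_4/e_3 = 1.924e-4/8.344e-4 = 0.2306.
After j more steps, e_{4+j} ≈ 1.924e-4·ρ^j; need ρ^j ≤ 8.1e-9/1.924e-4 = 4.20998e-05.
j ≥ ln(4.20998e-05)/ln(0.2306) = -10.0755/-1.46707 = 6.868.
So 7 more iterations are needed.

7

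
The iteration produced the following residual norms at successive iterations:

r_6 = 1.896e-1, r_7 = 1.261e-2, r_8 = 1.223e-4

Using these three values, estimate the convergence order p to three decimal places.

1.710

p ≈ ln(r_8/r_7) / ln(r_7/r_6)
  = ln(1.223e-4/1.261e-2) / ln(1.261e-2/1.896e-1)
  = ln(0.00969865) / ln(0.0665084)
  = -4.635769 / -2.710427 ≈ 1.710346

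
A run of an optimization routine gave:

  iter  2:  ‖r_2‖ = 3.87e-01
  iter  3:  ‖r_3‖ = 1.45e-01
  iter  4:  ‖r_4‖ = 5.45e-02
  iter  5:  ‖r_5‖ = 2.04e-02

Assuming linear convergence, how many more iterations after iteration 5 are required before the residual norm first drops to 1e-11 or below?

22

Rate ρ ≈ ‖r_5‖/‖r_4‖ = 2.04e-02/5.45e-02 = 0.3743.
After j more steps, ‖r_{5+j}‖ ≈ 2.04e-02·ρ^j; need ρ^j ≤ 1e-11/2.04e-02 = 4.90196e-10.
j ≥ ln(4.90196e-10)/ln(0.3743) = -21.4362/-0.98270 = 21.814.
So 22 more iterations are needed.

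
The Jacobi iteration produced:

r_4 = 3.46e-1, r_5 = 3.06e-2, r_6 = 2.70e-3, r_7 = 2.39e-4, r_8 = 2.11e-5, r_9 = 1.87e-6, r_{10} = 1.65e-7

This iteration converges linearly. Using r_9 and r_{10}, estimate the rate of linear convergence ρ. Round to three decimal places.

ρ ≈ r_{10}/r_9 = 1.65e-7/1.87e-6 = 0.08824

0.088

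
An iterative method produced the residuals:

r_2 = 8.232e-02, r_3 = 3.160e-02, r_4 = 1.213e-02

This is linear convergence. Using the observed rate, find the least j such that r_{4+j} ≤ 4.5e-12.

23

Rate ρ ≈ r_4/r_3 = 1.213e-02/3.160e-02 = 0.3839.
After j more steps, r_{4+j} ≈ 1.213e-02·ρ^j; need ρ^j ≤ 4.5e-12/1.213e-02 = 3.70981e-10.
j ≥ ln(3.70981e-10)/ln(0.3839) = -21.7149/-0.95737 = 22.682.
So 23 more iterations are needed.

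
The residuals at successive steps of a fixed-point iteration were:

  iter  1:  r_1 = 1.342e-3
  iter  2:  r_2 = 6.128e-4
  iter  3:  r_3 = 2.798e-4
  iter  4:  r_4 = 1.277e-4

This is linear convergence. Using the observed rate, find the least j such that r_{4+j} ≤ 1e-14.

30

Rate ρ ≈ r_4/r_3 = 1.277e-4/2.798e-4 = 0.4564.
After j more steps, r_{4+j} ≈ 1.277e-4·ρ^j; need ρ^j ≤ 1e-14/1.277e-4 = 7.83085e-11.
j ≥ ln(7.83085e-11)/ln(0.4564) = -23.2704/-0.78439 = 29.667.
So 30 more iterations are needed.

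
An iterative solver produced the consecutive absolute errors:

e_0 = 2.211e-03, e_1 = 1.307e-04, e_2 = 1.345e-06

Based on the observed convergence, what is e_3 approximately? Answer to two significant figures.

First estimate the order: p ≈ ln(e_2/e_1) / ln(e_1/e_0) = ln(1.345e-06/1.307e-04)/ln(1.307e-04/2.211e-03) = ln(0.0102907)/ln(0.0591135) ≈ 1.6181.
Then e_3 ≈ e_2·(e_2/e_1)^p = 1.345e-06·(0.0102907)^1.6181 = 1.345e-06·0.000608047 ≈ 8.178e-10.

8.2e-10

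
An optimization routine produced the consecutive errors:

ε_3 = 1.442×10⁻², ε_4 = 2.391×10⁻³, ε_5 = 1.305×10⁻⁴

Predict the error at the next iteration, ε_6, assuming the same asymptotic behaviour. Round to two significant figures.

First estimate the order: p ≈ ln(ε_5/ε_4) / ln(ε_4/ε_3) = ln(1.305×10⁻⁴/2.391×10⁻³)/ln(2.391×10⁻³/1.442×10⁻²) = ln(0.0545797)/ln(0.165811) ≈ 1.6184.
Then ε_6 ≈ ε_5·(ε_5/ε_4)^p = 1.305×10⁻⁴·(0.0545797)^1.6184 = 1.305×10⁻⁴·0.00903673 ≈ 1.179e-06.

1.2e-6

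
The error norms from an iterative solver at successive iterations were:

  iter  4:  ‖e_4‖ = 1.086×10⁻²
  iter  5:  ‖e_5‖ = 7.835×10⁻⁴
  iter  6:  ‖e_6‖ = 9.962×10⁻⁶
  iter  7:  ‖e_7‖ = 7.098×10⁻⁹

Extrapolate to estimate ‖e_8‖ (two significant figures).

First estimate the order: p ≈ ln(‖e_7‖/‖e_6‖) / ln(‖e_6‖/‖e_5‖) = ln(7.098×10⁻⁹/9.962×10⁻⁶)/ln(9.962×10⁻⁶/7.835×10⁻⁴) = ln(0.000712508)/ln(0.0127147) ≈ 1.6602.
Then ‖e_8‖ ≈ ‖e_7‖·(‖e_7‖/‖e_6‖)^p = 7.098×10⁻⁹·(0.000712508)^1.6602 = 7.098×10⁻⁹·5.95664e-06 ≈ 4.228e-14.

4.2e-14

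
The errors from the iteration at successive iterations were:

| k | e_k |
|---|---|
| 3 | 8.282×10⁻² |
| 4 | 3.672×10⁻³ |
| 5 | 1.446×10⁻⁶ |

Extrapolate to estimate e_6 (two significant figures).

3.9e-15

First estimate the order: p ≈ ln(e_5/e_4) / ln(e_4/e_3) = ln(1.446×10⁻⁶/3.672×10⁻³)/ln(3.672×10⁻³/8.282×10⁻²) = ln(0.000393791)/ln(0.0443371) ≈ 2.5160.
Then e_6 ≈ e_5·(e_5/e_4)^p = 1.446×10⁻⁶·(0.000393791)^2.5160 = 1.446×10⁻⁶·2.71449e-09 ≈ 3.925e-15.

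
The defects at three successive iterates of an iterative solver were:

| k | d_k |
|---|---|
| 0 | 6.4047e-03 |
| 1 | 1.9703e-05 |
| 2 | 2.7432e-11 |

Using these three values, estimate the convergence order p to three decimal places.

2.331

p ≈ ln(d_2/d_1) / ln(d_1/d_0)
  = ln(2.7432e-11/1.9703e-05) / ln(1.9703e-05/6.4047e-03)
  = ln(1.39228e-06) / ln(0.00307633)
  = -13.484568 / -5.784018 ≈ 2.331350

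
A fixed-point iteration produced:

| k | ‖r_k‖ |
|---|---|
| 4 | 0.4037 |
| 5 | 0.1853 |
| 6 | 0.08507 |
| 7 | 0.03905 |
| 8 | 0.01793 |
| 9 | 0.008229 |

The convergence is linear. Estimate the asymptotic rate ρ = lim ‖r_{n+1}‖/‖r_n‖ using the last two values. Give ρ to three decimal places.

ρ ≈ ‖r_9‖/‖r_8‖ = 0.008229/0.01793 = 0.45895

0.459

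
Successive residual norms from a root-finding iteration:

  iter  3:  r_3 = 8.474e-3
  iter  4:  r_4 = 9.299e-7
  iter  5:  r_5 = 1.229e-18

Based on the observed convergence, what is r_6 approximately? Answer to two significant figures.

First estimate the order: p ≈ ln(r_5/r_4) / ln(r_4/r_3) = ln(1.229e-18/9.299e-7)/ln(9.299e-7/8.474e-3) = ln(1.32165e-12)/ln(0.000109736) ≈ 3.0000.
Then r_6 ≈ r_5·(r_5/r_4)^p = 1.229e-18·(1.32165e-12)^3.0000 = 1.229e-18·2.3086e-36 ≈ 2.837e-54.

2.8e-54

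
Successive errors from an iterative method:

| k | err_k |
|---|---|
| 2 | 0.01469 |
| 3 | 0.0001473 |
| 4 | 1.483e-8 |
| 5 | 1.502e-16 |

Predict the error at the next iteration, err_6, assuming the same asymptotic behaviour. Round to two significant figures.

First estimate the order: p ≈ ln(err_5/err_4) / ln(err_4/err_3) = ln(1.502e-16/1.483e-8)/ln(1.483e-8/0.0001473) = ln(1.01281e-08)/ln(0.000100679) ≈ 2.0001.
Then err_6 ≈ err_5·(err_5/err_4)^p = 1.502e-16·(1.01281e-08)^2.0001 = 1.502e-16·1.0239e-16 ≈ 1.538e-32.

1.5e-32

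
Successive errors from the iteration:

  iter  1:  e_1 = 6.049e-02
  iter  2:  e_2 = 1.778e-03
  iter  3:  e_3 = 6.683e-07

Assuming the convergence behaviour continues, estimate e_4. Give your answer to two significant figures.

First estimate the order: p ≈ ln(e_3/e_2) / ln(e_2/e_1) = ln(6.683e-07/1.778e-03)/ln(1.778e-03/6.049e-02) = ln(0.000375872)/ln(0.0293933) ≈ 2.2360.
Then e_4 ≈ e_3·(e_3/e_2)^p = 6.683e-07·(0.000375872)^2.2360 = 6.683e-07·2.19679e-08 ≈ 1.468e-14.

1.5e-14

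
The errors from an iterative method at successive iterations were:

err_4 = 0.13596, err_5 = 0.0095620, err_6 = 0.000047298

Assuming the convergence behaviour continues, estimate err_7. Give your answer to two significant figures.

1.2e-9

First estimate the order: p ≈ ln(err_6/err_5) / ln(err_5/err_4) = ln(0.000047298/0.0095620)/ln(0.0095620/0.13596) = ln(0.00494645)/ln(0.0703295) ≈ 2.0000.
Then err_7 ≈ err_6·(err_6/err_5)^p = 0.000047298·(0.00494645)^2.0000 = 0.000047298·2.44674e-05 ≈ 1.157e-09.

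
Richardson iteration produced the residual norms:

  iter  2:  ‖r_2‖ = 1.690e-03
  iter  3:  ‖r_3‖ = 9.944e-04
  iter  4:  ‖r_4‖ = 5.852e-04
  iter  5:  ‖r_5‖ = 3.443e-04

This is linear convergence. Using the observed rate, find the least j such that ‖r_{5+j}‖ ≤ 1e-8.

Rate ρ ≈ ‖r_5‖/‖r_4‖ = 3.443e-04/5.852e-04 = 0.5883.
After j more steps, ‖r_{5+j}‖ ≈ 3.443e-04·ρ^j; need ρ^j ≤ 1e-8/3.443e-04 = 2.90444e-05.
j ≥ ln(2.90444e-05)/ln(0.5883) = -10.4467/-0.53052 = 19.691.
So 20 more iterations are needed.

20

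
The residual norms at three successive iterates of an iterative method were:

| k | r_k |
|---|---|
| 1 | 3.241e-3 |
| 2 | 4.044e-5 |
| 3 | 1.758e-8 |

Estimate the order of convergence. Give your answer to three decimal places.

p ≈ ln(r_3/r_2) / ln(r_2/r_1)
  = ln(1.758e-8/4.044e-5) / ln(4.044e-5/3.241e-3)
  = ln(0.000434718) / ln(0.0124776)
  = -7.740813 / -4.383820 ≈ 1.765769

1.766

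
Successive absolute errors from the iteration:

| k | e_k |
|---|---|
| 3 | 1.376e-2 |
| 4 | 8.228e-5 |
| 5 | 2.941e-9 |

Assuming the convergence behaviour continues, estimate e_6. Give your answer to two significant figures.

3.8e-18

First estimate the order: p ≈ ln(e_5/e_4) / ln(e_4/e_3) = ln(2.941e-9/8.228e-5)/ln(8.228e-5/1.376e-2) = ln(3.57438e-05)/ln(0.00597965) ≈ 2.0001.
Then e_6 ≈ e_5·(e_5/e_4)^p = 2.941e-9·(3.57438e-05)^2.0001 = 2.941e-9·1.27631e-09 ≈ 3.754e-18.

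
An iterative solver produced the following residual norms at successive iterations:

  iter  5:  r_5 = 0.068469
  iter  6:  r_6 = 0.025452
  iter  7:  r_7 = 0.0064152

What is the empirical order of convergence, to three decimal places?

1.393

p ≈ ln(r_7/r_6) / ln(r_6/r_5)
  = ln(0.0064152/0.025452) / ln(0.025452/0.068469)
  = ln(0.252051) / ln(0.37173)
  = -1.378124 / -0.989587 ≈ 1.392625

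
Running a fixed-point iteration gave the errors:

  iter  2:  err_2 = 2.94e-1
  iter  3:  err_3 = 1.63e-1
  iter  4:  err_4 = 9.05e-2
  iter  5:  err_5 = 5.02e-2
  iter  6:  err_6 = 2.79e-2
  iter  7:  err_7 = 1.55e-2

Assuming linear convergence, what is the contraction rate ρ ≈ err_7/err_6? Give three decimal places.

0.556

ρ ≈ err_7/err_6 = 1.55e-2/2.79e-2 = 0.55556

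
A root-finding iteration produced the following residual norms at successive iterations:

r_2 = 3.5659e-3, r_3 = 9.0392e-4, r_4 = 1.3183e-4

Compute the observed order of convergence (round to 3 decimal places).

1.403

p ≈ ln(r_4/r_3) / ln(r_3/r_2)
  = ln(1.3183e-4/9.0392e-4) / ln(9.0392e-4/3.5659e-3)
  = ln(0.145843) / ln(0.25349)
  = -1.925225 / -1.372431 ≈ 1.402785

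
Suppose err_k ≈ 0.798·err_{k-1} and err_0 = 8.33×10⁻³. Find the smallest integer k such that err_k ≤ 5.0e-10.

74

After k steps, err_k ≈ 8.33×10⁻³·0.798^k.
Need 0.798^k ≤ 5.0e-10/8.33×10⁻³ = 6.0024e-08.
k ≥ ln(6.0024e-08)/ln(0.798) = -16.6285/-0.22565 = 73.692.
Smallest integer k = 74.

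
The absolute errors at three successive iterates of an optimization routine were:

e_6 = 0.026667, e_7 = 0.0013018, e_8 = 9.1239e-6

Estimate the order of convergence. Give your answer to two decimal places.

p ≈ ln(e_8/e_7) / ln(e_7/e_6)
  = ln(9.1239e-6/0.0013018) / ln(0.0013018/0.026667)
  = ln(0.00700868) / ln(0.0488169)
  = -4.96061 / -3.01968 ≈ 1.64276

1.64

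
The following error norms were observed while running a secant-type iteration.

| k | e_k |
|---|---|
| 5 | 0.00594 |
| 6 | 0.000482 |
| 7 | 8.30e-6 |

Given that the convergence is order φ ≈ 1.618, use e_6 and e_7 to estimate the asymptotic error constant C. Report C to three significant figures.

C ≈ e_7 / e_6^1.618
  = 8.30e-6 / (0.000482)^1.618
  = 8.30e-6 / 4.29705e-06 ≈ 1.9316

1.93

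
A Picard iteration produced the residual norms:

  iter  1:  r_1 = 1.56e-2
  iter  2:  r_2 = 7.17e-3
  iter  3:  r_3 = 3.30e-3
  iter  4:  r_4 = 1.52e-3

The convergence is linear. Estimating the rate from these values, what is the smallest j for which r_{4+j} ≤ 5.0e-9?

17

Rate ρ ≈ r_4/r_3 = 1.52e-3/3.30e-3 = 0.4606.
After j more steps, r_{4+j} ≈ 1.52e-3·ρ^j; need ρ^j ≤ 5.0e-9/1.52e-3 = 3.28947e-06.
j ≥ ln(3.28947e-06)/ln(0.4606) = -12.6248/-0.77523 = 16.285.
So 17 more iterations are needed.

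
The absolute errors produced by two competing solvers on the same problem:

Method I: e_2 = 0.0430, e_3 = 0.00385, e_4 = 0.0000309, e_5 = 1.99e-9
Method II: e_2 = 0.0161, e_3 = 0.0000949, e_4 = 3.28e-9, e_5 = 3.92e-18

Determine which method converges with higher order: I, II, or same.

Method I: p ≈ ln(1.99e-9/0.0000309)/ln(0.0000309/0.00385) ≈ 2.00.
Method II: p ≈ ln(3.92e-18/3.28e-9)/ln(3.28e-9/0.0000949) ≈ 2.00.
Both orders ≈ 2.0 — effectively the same.

same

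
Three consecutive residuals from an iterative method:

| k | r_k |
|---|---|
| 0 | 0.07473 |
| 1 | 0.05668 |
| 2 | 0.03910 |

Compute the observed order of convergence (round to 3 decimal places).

p ≈ ln(r_2/r_1) / ln(r_1/r_0)
  = ln(0.03910/0.05668) / ln(0.05668/0.07473)
  = ln(0.689838) / ln(0.758464)
  = -0.371298 / -0.276460 ≈ 1.343044

1.343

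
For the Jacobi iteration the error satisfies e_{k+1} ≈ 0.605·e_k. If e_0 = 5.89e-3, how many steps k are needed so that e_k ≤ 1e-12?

45

After k steps, e_k ≈ 5.89e-3·0.605^k.
Need 0.605^k ≤ 1e-12/5.89e-3 = 1.69779e-10.
k ≥ ln(1.69779e-10)/ln(0.605) = -22.4965/-0.50253 = 44.766.
Smallest integer k = 45.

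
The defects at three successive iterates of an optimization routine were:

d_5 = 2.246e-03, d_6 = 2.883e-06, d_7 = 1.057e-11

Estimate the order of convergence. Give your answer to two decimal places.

1.88

p ≈ ln(d_7/d_6) / ln(d_6/d_5)
  = ln(1.057e-11/2.883e-06) / ln(2.883e-06/2.246e-03)
  = ln(3.66632e-06) / ln(0.00128362)
  = -12.51632 / -6.65807 ≈ 1.87987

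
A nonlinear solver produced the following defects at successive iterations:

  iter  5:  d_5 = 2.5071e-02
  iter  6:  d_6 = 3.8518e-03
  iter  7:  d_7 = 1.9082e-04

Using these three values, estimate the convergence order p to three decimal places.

p ≈ ln(d_7/d_6) / ln(d_6/d_5)
  = ln(1.9082e-04/3.8518e-03) / ln(3.8518e-03/2.5071e-02)
  = ln(0.0495405) / ln(0.153636)
  = -3.004965 / -1.873169 ≈ 1.604215

1.604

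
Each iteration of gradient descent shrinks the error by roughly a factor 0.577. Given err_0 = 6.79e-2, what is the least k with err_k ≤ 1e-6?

21

After k steps, err_k ≈ 6.79e-2·0.577^k.
Need 0.577^k ≤ 1e-6/6.79e-2 = 1.47275e-05.
k ≥ ln(1.47275e-05)/ln(0.577) = -11.1258/-0.54991 = 20.232.
Smallest integer k = 21.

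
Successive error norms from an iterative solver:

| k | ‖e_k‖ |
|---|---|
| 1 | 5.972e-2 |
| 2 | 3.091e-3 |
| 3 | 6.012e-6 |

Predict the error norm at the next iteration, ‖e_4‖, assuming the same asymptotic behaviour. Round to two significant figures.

First estimate the order: p ≈ ln(‖e_3‖/‖e_2‖) / ln(‖e_2‖/‖e_1‖) = ln(6.012e-6/3.091e-3)/ln(3.091e-3/5.972e-2) = ln(0.001945)/ln(0.0517582) ≈ 2.1081.
Then ‖e_4‖ ≈ ‖e_3‖·(‖e_3‖/‖e_2‖)^p = 6.012e-6·(0.001945)^2.1081 = 6.012e-6·1.92651e-06 ≈ 1.158e-11.

1.2e-11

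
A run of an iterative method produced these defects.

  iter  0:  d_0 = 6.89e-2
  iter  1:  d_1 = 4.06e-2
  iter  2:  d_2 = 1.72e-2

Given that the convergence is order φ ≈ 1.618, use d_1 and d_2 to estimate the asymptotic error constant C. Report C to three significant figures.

3.07

C ≈ d_2 / d_1^1.618
  = 1.72e-2 / (4.06e-2)^1.618
  = 1.72e-2 / 0.00560525 ≈ 3.0686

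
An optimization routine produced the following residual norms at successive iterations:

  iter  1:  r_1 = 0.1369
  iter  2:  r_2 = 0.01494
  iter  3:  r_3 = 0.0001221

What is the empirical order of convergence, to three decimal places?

2.170

p ≈ ln(r_3/r_2) / ln(r_2/r_1)
  = ln(0.0001221/0.01494) / ln(0.01494/0.1369)
  = ln(0.00817269) / ln(0.109131)
  = -4.806957 / -2.215206 ≈ 2.169982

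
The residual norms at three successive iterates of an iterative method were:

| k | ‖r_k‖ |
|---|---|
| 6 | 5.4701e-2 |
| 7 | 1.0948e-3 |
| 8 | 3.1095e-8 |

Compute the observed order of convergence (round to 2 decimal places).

p ≈ ln(‖r_8‖/‖r_7‖) / ln(‖r_7‖/‖r_6‖)
  = ln(3.1095e-8/1.0948e-3) / ln(1.0948e-3/5.4701e-2)
  = ln(2.84024e-05) / ln(0.0200143)
  = -10.46904 / -3.91131 ≈ 2.67661

2.68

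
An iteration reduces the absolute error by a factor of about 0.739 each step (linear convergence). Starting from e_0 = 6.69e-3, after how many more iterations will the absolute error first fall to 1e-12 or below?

After k steps, e_k ≈ 6.69e-3·0.739^k.
Need 0.739^k ≤ 1e-12/6.69e-3 = 1.49477e-10.
k ≥ ln(1.49477e-10)/ln(0.739) = -22.6239/-0.30246 = 74.800.
Smallest integer k = 75.

75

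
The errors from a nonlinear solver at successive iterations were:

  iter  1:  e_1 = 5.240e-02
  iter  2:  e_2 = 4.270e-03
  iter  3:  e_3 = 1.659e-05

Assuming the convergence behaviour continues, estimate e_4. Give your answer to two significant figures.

7.6e-11

First estimate the order: p ≈ ln(e_3/e_2) / ln(e_2/e_1) = ln(1.659e-05/4.270e-03)/ln(4.270e-03/5.240e-02) = ln(0.00388525)/ln(0.0814885) ≈ 2.2138.
Then e_4 ≈ e_3·(e_3/e_2)^p = 1.659e-05·(0.00388525)^2.2138 = 1.659e-05·4.6074e-06 ≈ 7.644e-11.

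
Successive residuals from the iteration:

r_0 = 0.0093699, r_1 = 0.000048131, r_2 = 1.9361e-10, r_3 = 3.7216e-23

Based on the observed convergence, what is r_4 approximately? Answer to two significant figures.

First estimate the order: p ≈ ln(r_3/r_2) / ln(r_2/r_1) = ln(3.7216e-23/1.9361e-10)/ln(1.9361e-10/0.000048131) = ln(1.92221e-13)/ln(4.02256e-06) ≈ 2.3568.
Then r_4 ≈ r_3·(r_3/r_2)^p = 3.7216e-23·(1.92221e-13)^2.3568 = 3.7216e-23·1.07266e-30 ≈ 3.992e-53.

4.0e-53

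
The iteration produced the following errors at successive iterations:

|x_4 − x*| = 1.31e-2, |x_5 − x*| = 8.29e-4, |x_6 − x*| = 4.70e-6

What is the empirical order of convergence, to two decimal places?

p ≈ ln(|x_6 − x*|/|x_5 − x*|) / ln(|x_5 − x*|/|x_4 − x*|)
  = ln(4.70e-6/8.29e-4) / ln(8.29e-4/1.31e-2)
  = ln(0.00566948) / ln(0.0632824)
  = -5.17266 / -2.76015 ≈ 1.87405

1.87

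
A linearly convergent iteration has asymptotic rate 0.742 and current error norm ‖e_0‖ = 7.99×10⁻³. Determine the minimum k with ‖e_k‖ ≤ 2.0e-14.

After k steps, ‖e_k‖ ≈ 7.99×10⁻³·0.742^k.
Need 0.742^k ≤ 2.0e-14/7.99×10⁻³ = 2.50313e-12.
k ≥ ln(2.50313e-12)/ln(0.742) = -26.7135/-0.29841 = 89.519.
Smallest integer k = 90.

90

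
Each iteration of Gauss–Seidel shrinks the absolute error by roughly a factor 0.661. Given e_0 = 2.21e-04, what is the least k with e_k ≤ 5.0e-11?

37

After k steps, e_k ≈ 2.21e-04·0.661^k.
Need 0.661^k ≤ 5.0e-11/2.21e-04 = 2.26244e-07.
k ≥ ln(2.26244e-07)/ln(0.661) = -15.3017/-0.41400 = 36.961.
Smallest integer k = 37.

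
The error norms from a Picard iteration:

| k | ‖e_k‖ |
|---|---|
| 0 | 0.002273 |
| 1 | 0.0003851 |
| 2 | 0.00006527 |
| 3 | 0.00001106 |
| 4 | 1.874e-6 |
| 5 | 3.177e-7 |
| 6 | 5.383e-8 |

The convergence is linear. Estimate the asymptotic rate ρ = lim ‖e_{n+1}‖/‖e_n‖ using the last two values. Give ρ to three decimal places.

ρ ≈ ‖e_6‖/‖e_5‖ = 5.383e-8/3.177e-7 = 0.16944

0.169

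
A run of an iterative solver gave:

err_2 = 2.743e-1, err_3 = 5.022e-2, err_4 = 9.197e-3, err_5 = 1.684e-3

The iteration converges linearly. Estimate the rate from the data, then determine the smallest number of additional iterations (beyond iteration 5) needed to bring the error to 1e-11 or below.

Rate ρ ≈ err_5/err_4 = 1.684e-3/9.197e-3 = 0.1831.
After j more steps, err_{5+j} ≈ 1.684e-3·ρ^j; need ρ^j ≤ 1e-11/1.684e-3 = 5.93824e-09.
j ≥ ln(5.93824e-09)/ln(0.1831) = -18.9419/-1.69772 = 11.157.
So 12 more iterations are needed.

12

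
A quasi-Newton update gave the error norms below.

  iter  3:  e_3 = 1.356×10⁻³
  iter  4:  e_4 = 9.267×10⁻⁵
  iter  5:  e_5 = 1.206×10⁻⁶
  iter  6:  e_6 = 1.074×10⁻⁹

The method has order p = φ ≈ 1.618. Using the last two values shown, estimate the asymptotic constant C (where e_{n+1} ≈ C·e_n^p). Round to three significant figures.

C ≈ e_6 / e_5^1.618
  = 1.074×10⁻⁹ / (1.206×10⁻⁶)^1.618
  = 1.074×10⁻⁹ / 2.65228e-10 ≈ 4.0493

4.05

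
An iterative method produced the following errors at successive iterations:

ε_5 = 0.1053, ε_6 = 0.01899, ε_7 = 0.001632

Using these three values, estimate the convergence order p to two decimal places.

p ≈ ln(ε_7/ε_6) / ln(ε_6/ε_5)
  = ln(0.001632/0.01899) / ln(0.01899/0.1053)
  = ln(0.08594) / ln(0.180342)
  = -2.45411 / -1.71290 ≈ 1.43272

1.43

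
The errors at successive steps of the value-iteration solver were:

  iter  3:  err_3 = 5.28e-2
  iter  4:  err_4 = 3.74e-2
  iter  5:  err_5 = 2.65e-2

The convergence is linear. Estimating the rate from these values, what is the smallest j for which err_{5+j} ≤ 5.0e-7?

32

Rate ρ ≈ err_5/err_4 = 2.65e-2/3.74e-2 = 0.7086.
After j more steps, err_{5+j} ≈ 2.65e-2·ρ^j; need ρ^j ≤ 5.0e-7/2.65e-2 = 1.88679e-05.
j ≥ ln(1.88679e-05)/ln(0.7086) = -10.8780/-0.34446 = 31.580.
So 32 more iterations are needed.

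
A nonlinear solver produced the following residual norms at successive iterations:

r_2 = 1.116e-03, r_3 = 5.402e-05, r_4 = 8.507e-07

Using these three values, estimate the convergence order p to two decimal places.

1.37

p ≈ ln(r_4/r_3) / ln(r_3/r_2)
  = ln(8.507e-07/5.402e-05) / ln(5.402e-05/1.116e-03)
  = ln(0.0157479) / ln(0.048405)
  = -4.15105 / -3.02815 ≈ 1.37082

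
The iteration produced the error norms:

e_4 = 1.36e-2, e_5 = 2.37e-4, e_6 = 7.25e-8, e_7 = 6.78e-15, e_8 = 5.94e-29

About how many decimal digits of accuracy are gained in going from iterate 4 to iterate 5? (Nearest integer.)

2

Digits gained ≈ log₁₀(e_4/e_5) = log₁₀(1.36e-2/2.37e-4) = log₁₀(57.384) ≈ 1.759.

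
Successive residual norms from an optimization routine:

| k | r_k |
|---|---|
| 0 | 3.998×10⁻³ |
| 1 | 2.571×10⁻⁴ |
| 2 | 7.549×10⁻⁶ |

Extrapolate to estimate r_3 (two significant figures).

First estimate the order: p ≈ ln(r_2/r_1) / ln(r_1/r_0) = ln(7.549×10⁻⁶/2.571×10⁻⁴)/ln(2.571×10⁻⁴/3.998×10⁻³) = ln(0.0293621)/ln(0.0643072) ≈ 1.2857.
Then r_3 ≈ r_2·(r_2/r_1)^p = 7.549×10⁻⁶·(0.0293621)^1.2857 = 7.549×10⁻⁶·0.010716 ≈ 8.09e-08.

8.1e-8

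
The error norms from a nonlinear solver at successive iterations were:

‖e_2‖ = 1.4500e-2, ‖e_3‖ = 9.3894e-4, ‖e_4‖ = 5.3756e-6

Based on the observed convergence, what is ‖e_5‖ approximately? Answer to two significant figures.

First estimate the order: p ≈ ln(‖e_4‖/‖e_3‖) / ln(‖e_3‖/‖e_2‖) = ln(5.3756e-6/9.3894e-4)/ln(9.3894e-4/1.4500e-2) = ln(0.00572518)/ln(0.0647545) ≈ 1.8862.
Then ‖e_5‖ ≈ ‖e_4‖·(‖e_4‖/‖e_3‖)^p = 5.3756e-6·(0.00572518)^1.8862 = 5.3756e-6·5.8985e-05 ≈ 3.171e-10.

3.2e-10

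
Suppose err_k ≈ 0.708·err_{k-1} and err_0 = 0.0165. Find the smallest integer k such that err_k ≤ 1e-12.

After k steps, err_k ≈ 0.0165·0.708^k.
Need 0.708^k ≤ 1e-12/0.0165 = 6.06061e-11.
k ≥ ln(6.06061e-11)/ln(0.708) = -23.5266/-0.34531 = 68.132.
Smallest integer k = 69.

69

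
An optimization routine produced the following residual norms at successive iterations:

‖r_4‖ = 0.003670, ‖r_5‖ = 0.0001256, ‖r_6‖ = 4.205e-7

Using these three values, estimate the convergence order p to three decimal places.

1.689

p ≈ ln(‖r_6‖/‖r_5‖) / ln(‖r_5‖/‖r_4‖)
  = ln(4.205e-7/0.0001256) / ln(0.0001256/0.003670)
  = ln(0.00334793) / ln(0.0342234)
  = -5.699413 / -3.374846 ≈ 1.688792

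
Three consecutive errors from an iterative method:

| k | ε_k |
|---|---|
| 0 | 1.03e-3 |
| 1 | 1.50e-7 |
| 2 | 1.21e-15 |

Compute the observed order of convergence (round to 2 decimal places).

2.11

p ≈ ln(ε_2/ε_1) / ln(ε_1/ε_0)
  = ln(1.21e-15/1.50e-7) / ln(1.50e-7/1.03e-3)
  = ln(8.06667e-09) / ln(0.000145631)
  = -18.63553 / -8.83443 ≈ 2.10942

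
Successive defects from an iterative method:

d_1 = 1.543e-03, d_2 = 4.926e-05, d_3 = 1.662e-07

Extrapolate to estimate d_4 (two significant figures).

1.4e-11

First estimate the order: p ≈ ln(d_3/d_2) / ln(d_2/d_1) = ln(1.662e-07/4.926e-05)/ln(4.926e-05/1.543e-03) = ln(0.00337393)/ln(0.0319248) ≈ 1.6525.
Then d_4 ≈ d_3·(d_3/d_2)^p = 1.662e-07·(0.00337393)^1.6525 = 1.662e-07·8.22706e-05 ≈ 1.367e-11.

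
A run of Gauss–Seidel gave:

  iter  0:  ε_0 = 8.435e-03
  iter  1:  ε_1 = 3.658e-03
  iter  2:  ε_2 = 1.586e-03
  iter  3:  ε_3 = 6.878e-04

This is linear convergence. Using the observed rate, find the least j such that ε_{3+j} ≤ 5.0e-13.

26

Rate ρ ≈ ε_3/ε_2 = 6.878e-04/1.586e-03 = 0.4337.
After j more steps, ε_{3+j} ≈ 6.878e-04·ρ^j; need ρ^j ≤ 5.0e-13/6.878e-04 = 7.26956e-10.
j ≥ ln(7.26956e-10)/ln(0.4337) = -21.0422/-0.83540 = 25.188.
So 26 more iterations are needed.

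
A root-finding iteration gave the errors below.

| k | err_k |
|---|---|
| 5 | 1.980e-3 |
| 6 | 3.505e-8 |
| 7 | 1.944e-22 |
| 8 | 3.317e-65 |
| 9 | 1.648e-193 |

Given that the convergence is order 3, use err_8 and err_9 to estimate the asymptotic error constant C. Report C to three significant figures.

C ≈ err_9 / err_8^3
  = 1.648e-193 / (3.317e-65)^3
  = 1.648e-193 / 3.64953e-194 ≈ 4.5157

4.52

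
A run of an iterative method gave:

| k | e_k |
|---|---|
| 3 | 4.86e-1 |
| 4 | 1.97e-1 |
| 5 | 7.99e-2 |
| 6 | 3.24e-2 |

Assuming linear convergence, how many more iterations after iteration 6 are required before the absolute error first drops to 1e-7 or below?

15

Rate ρ ≈ e_6/e_5 = 3.24e-2/7.99e-2 = 0.4055.
After j more steps, e_{6+j} ≈ 3.24e-2·ρ^j; need ρ^j ≤ 1e-7/3.24e-2 = 3.08642e-06.
j ≥ ln(3.08642e-06)/ln(0.4055) = -12.6885/-0.90263 = 14.057.
So 15 more iterations are needed.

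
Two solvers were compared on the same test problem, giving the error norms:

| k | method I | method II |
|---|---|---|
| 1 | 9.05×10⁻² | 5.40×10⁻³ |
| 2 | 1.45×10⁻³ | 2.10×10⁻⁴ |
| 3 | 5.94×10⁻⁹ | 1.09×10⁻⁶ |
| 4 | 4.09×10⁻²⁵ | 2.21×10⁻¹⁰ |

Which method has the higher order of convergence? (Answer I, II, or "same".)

Method I: p ≈ ln(4.09×10⁻²⁵/5.94×10⁻⁹)/ln(5.94×10⁻⁹/1.45×10⁻³) ≈ 3.00.
Method II: p ≈ ln(2.21×10⁻¹⁰/1.09×10⁻⁶)/ln(1.09×10⁻⁶/2.10×10⁻⁴) ≈ 1.62.
Method I has the higher order (≈3.0 vs ≈1.6).

I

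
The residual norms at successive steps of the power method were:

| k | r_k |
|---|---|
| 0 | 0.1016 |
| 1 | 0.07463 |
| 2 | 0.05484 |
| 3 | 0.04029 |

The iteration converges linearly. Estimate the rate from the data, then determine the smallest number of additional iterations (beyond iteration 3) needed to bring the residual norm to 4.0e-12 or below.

Rate ρ ≈ r_3/r_2 = 0.04029/0.05484 = 0.7347.
After j more steps, r_{3+j} ≈ 0.04029·ρ^j; need ρ^j ≤ 4.0e-12/0.04029 = 9.92802e-11.
j ≥ ln(9.92802e-11)/ln(0.7347) = -23.0331/-0.30829 = 74.712.
So 75 more iterations are needed.

75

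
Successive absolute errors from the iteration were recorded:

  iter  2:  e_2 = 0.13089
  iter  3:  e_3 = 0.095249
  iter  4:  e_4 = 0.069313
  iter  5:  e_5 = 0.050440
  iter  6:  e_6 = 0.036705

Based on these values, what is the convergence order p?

Consecutive ratios: e_6/e_5 = 0.036705/0.050440 = 0.727696, e_5/e_4 = 0.050440/0.069313 = 0.727713.
p ≈ ln(0.727696)/ln(0.727713) = -0.3179/-0.3178 ≈ 1.00.
So the convergence is linear (order 1).

1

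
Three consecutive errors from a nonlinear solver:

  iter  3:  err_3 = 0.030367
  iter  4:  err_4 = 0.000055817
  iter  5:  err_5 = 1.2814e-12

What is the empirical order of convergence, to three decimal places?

2.792

p ≈ ln(err_5/err_4) / ln(err_4/err_3)
  = ln(1.2814e-12/0.000055817) / ln(0.000055817/0.030367)
  = ln(2.29572e-08) / ln(0.00183808)
  = -17.589634 / -6.299034 ≈ 2.792434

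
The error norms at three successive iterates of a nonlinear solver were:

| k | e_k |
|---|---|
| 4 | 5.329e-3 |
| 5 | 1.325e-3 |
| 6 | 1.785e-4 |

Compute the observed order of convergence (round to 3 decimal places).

p ≈ ln(e_6/e_5) / ln(e_5/e_4)
  = ln(1.785e-4/1.325e-3) / ln(1.325e-3/5.329e-3)
  = ln(0.134717) / ln(0.24864)
  = -2.004579 / -1.391749 ≈ 1.440331

1.440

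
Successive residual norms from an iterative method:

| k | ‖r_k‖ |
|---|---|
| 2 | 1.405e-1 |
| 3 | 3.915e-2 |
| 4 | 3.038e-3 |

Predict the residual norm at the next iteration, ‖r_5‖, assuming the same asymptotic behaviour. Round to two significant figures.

First estimate the order: p ≈ ln(‖r_4‖/‖r_3‖) / ln(‖r_3‖/‖r_2‖) = ln(3.038e-3/3.915e-2)/ln(3.915e-2/1.405e-1) = ln(0.077599)/ln(0.278648) ≈ 2.0005.
Then ‖r_5‖ ≈ ‖r_4‖·(‖r_4‖/‖r_3‖)^p = 3.038e-3·(0.077599)^2.0005 = 3.038e-3·0.00601391 ≈ 1.827e-05.

1.8e-5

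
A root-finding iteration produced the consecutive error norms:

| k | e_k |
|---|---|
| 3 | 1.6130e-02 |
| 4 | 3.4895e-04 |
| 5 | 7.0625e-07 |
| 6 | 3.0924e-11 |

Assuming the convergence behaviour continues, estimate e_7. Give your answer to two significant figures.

First estimate the order: p ≈ ln(e_6/e_5) / ln(e_5/e_4) = ln(3.0924e-11/7.0625e-07)/ln(7.0625e-07/3.4895e-04) = ln(4.37862e-05)/ln(0.00202393) ≈ 1.6180.
Then e_7 ≈ e_6·(e_6/e_5)^p = 3.0924e-11·(4.37862e-05)^1.6180 = 3.0924e-11·8.8651e-08 ≈ 2.741e-18.

2.7e-18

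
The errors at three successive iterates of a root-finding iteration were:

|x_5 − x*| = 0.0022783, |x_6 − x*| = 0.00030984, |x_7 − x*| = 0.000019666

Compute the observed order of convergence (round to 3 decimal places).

1.382

p ≈ ln(|x_7 − x*|/|x_6 − x*|) / ln(|x_6 − x*|/|x_5 − x*|)
  = ln(0.000019666/0.00030984) / ln(0.00030984/0.0022783)
  = ln(0.0634715) / ln(0.135996)
  = -2.757164 / -1.995130 ≈ 1.381947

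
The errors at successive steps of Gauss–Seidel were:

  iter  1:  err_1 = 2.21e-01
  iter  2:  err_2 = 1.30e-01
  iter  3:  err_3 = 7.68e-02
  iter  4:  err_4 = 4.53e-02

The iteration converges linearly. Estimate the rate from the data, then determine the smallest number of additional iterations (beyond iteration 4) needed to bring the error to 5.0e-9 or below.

Rate ρ ≈ err_4/err_3 = 4.53e-02/7.68e-02 = 0.5898.
After j more steps, err_{4+j} ≈ 4.53e-02·ρ^j; need ρ^j ≤ 5.0e-9/4.53e-02 = 1.10375e-07.
j ≥ ln(1.10375e-07)/ln(0.5898) = -16.0194/-0.52797 = 30.341.
So 31 more iterations are needed.

31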